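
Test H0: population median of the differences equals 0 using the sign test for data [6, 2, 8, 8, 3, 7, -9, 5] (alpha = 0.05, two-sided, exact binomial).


Step 1: Discard zero differences. Original n = 8; n_eff = number of nonzero differences = 8.
Nonzero differences (with sign): +6, +2, +8, +8, +3, +7, -9, +5
Step 2: Count signs: positive = 7, negative = 1.
Step 3: Under H0: P(positive) = 0.5, so the number of positives S ~ Bin(8, 0.5).
Step 4: Two-sided exact p-value = sum of Bin(8,0.5) probabilities at or below the observed probability = 0.070312.
Step 5: alpha = 0.05. fail to reject H0.

n_eff = 8, pos = 7, neg = 1, p = 0.070312, fail to reject H0.


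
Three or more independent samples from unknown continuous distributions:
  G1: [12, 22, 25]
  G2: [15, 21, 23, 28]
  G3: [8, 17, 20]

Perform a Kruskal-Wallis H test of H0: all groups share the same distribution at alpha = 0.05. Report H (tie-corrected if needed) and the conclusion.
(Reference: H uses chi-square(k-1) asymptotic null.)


Step 1: Combine all N = 10 observations and assign midranks.
sorted (value, group, rank): (8,G3,1), (12,G1,2), (15,G2,3), (17,G3,4), (20,G3,5), (21,G2,6), (22,G1,7), (23,G2,8), (25,G1,9), (28,G2,10)
Step 2: Sum ranks within each group.
R_1 = 18 (n_1 = 3)
R_2 = 27 (n_2 = 4)
R_3 = 10 (n_3 = 3)
Step 3: H = 12/(N(N+1)) * sum(R_i^2/n_i) - 3(N+1)
     = 12/(10*11) * (18^2/3 + 27^2/4 + 10^2/3) - 3*11
     = 0.109091 * 323.583 - 33
     = 2.300000.
Step 4: No ties, so H is used without correction.
Step 5: Under H0, H ~ chi^2(2); p-value = 0.316637.
Step 6: alpha = 0.05. fail to reject H0.

H = 2.3000, df = 2, p = 0.316637, fail to reject H0.


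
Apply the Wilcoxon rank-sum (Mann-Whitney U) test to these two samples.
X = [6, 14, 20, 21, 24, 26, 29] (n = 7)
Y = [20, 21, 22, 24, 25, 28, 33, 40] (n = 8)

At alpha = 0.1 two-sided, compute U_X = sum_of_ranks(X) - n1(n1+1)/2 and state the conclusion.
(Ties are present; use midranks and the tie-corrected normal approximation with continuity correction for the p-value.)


Step 1: Combine and sort all 15 observations; assign midranks.
sorted (value, group): (6,X), (14,X), (20,X), (20,Y), (21,X), (21,Y), (22,Y), (24,X), (24,Y), (25,Y), (26,X), (28,Y), (29,X), (33,Y), (40,Y)
ranks: 6->1, 14->2, 20->3.5, 20->3.5, 21->5.5, 21->5.5, 22->7, 24->8.5, 24->8.5, 25->10, 26->11, 28->12, 29->13, 33->14, 40->15
Step 2: Rank sum for X: R1 = 1 + 2 + 3.5 + 5.5 + 8.5 + 11 + 13 = 44.5.
Step 3: U_X = R1 - n1(n1+1)/2 = 44.5 - 7*8/2 = 44.5 - 28 = 16.5.
       U_Y = n1*n2 - U_X = 56 - 16.5 = 39.5.
Step 4: Ties are present, so use the tie-corrected normal approximation (with continuity correction) for the p-value.
Step 5: p-value = 0.201805; compare to alpha = 0.1. fail to reject H0.

U_X = 16.5, p = 0.201805, fail to reject H0 at alpha = 0.1.


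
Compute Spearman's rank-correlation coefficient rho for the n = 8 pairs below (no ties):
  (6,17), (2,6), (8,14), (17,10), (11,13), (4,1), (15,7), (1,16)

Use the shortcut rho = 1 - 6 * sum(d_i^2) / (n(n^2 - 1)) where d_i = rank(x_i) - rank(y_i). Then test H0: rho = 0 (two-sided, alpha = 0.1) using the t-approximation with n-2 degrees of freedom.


Step 1: Rank x and y separately (midranks; no ties here).
rank(x): 6->4, 2->2, 8->5, 17->8, 11->6, 4->3, 15->7, 1->1
rank(y): 17->8, 6->2, 14->6, 10->4, 13->5, 1->1, 7->3, 16->7
Step 2: d_i = R_x(i) - R_y(i); compute d_i^2.
  (4-8)^2=16, (2-2)^2=0, (5-6)^2=1, (8-4)^2=16, (6-5)^2=1, (3-1)^2=4, (7-3)^2=16, (1-7)^2=36
sum(d^2) = 90.
Step 3: rho = 1 - 6*90 / (8*(8^2 - 1)) = 1 - 540/504 = -0.071429.
Step 4: Under H0, t = rho * sqrt((n-2)/(1-rho^2)) = -0.1754 ~ t(6).
Step 5: Two-sided p-value from the t-distribution with 6 df = 0.866526.
Step 6: alpha = 0.1. fail to reject H0.

rho = -0.0714, p = 0.866526, fail to reject H0 at alpha = 0.1.


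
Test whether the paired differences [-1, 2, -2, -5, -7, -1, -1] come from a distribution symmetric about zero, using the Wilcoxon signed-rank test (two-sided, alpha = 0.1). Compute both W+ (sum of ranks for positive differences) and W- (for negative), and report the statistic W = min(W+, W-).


Step 1: Drop any zero differences (none here) and take |d_i|.
|d| = [1, 2, 2, 5, 7, 1, 1]
Step 2: Midrank |d_i| (ties get averaged ranks).
ranks: |1|->2, |2|->4.5, |2|->4.5, |5|->6, |7|->7, |1|->2, |1|->2
Step 3: Attach original signs; sum ranks with positive sign and with negative sign.
W+ = 4.5 = 4.5
W- = 2 + 4.5 + 6 + 7 + 2 + 2 = 23.5
(Check: W+ + W- = 28 should equal n(n+1)/2 = 28.)
Step 4: Test statistic W = min(W+, W-) = 4.5.
Step 5: Ties in |d|, so use the tie-corrected normal approximation.
        E[W] = n(n+1)/4 = 7*8/4 = 14.
        Tie groups: |d|=1 (t=3), |d|=2 (t=2); sum(t^3 - t) = 30.
        Var[W] = n(n+1)(2n+1)/24 - sum(t^3-t)/48 = 840/24 - 30/48 = 34.375.
        z = (W - E[W]) / sqrt(Var[W]) = (4.5 - 14) / 5.8630 = -1.6203.
        Two-sided p = 2*Phi(z) = 0.105162.
Step 6: alpha = 0.1. fail to reject H0.

W+ = 4.5, W- = 23.5, W = min = 4.5, p = 0.105162, fail to reject H0.


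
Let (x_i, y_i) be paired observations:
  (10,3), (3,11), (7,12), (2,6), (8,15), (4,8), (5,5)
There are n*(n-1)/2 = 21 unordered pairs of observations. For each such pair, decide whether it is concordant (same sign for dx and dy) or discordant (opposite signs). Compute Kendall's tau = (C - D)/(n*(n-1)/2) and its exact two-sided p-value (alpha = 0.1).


Step 1: Enumerate the 21 unordered pairs (i,j) with i<j and classify each by sign(x_j-x_i) * sign(y_j-y_i).
  (1,2):dx=-7,dy=+8->D; (1,3):dx=-3,dy=+9->D; (1,4):dx=-8,dy=+3->D; (1,5):dx=-2,dy=+12->D
  (1,6):dx=-6,dy=+5->D; (1,7):dx=-5,dy=+2->D; (2,3):dx=+4,dy=+1->C; (2,4):dx=-1,dy=-5->C
  (2,5):dx=+5,dy=+4->C; (2,6):dx=+1,dy=-3->D; (2,7):dx=+2,dy=-6->D; (3,4):dx=-5,dy=-6->C
  (3,5):dx=+1,dy=+3->C; (3,6):dx=-3,dy=-4->C; (3,7):dx=-2,dy=-7->C; (4,5):dx=+6,dy=+9->C
  (4,6):dx=+2,dy=+2->C; (4,7):dx=+3,dy=-1->D; (5,6):dx=-4,dy=-7->C; (5,7):dx=-3,dy=-10->C
  (6,7):dx=+1,dy=-3->D
Step 2: C = 11, D = 10, total pairs = 21.
Step 3: tau = (C - D)/(n(n-1)/2) = (11 - 10)/21 = 0.047619.
Step 4: Exact two-sided p-value (enumerate n! = 5040 permutations of y under H0): p = 1.000000.
Step 5: alpha = 0.1. fail to reject H0.

tau_b = 0.0476 (C=11, D=10), p = 1.000000, fail to reject H0.


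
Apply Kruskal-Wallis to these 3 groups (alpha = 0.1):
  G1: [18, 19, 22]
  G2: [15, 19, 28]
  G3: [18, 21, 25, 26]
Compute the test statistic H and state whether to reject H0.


Step 1: Combine all N = 10 observations and assign midranks.
sorted (value, group, rank): (15,G2,1), (18,G1,2.5), (18,G3,2.5), (19,G1,4.5), (19,G2,4.5), (21,G3,6), (22,G1,7), (25,G3,8), (26,G3,9), (28,G2,10)
Step 2: Sum ranks within each group.
R_1 = 14 (n_1 = 3)
R_2 = 15.5 (n_2 = 3)
R_3 = 25.5 (n_3 = 4)
Step 3: H = 12/(N(N+1)) * sum(R_i^2/n_i) - 3(N+1)
     = 12/(10*11) * (14^2/3 + 15.5^2/3 + 25.5^2/4) - 3*11
     = 0.109091 * 307.979 - 33
     = 0.597727.
Step 4: Ties present; correction factor C = 1 - 12/(10^3 - 10) = 0.987879. Corrected H = 0.597727 / 0.987879 = 0.605061.
Step 5: Under H0, H ~ chi^2(2); p-value = 0.738946.
Step 6: alpha = 0.1. fail to reject H0.

H = 0.6051, df = 2, p = 0.738946, fail to reject H0.


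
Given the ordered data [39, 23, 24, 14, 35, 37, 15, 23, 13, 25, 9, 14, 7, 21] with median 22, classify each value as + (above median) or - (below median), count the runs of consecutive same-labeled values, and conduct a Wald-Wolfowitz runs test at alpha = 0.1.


Step 1: Compute median = 22; label A = above, B = below.
Labels in order: AAABAABABABBBB  (n_A = 7, n_B = 7)
Step 2: Count runs R = 8.
Step 3: Under H0 (random ordering), E[R] = 2*n_A*n_B/(n_A+n_B) + 1 = 2*7*7/14 + 1 = 8.0000.
        Var[R] = 2*n_A*n_B*(2*n_A*n_B - n_A - n_B) / ((n_A+n_B)^2 * (n_A+n_B-1)) = 8232/2548 = 3.2308.
        SD[R] = 1.7974.
Step 4: R = E[R], so z = 0 with no continuity correction.
Step 5: Two-sided p-value via normal approximation = 2*(1 - Phi(|z|)) = 1.000000.
Step 6: alpha = 0.1. fail to reject H0.

R = 8, z = 0.0000, p = 1.000000, fail to reject H0.


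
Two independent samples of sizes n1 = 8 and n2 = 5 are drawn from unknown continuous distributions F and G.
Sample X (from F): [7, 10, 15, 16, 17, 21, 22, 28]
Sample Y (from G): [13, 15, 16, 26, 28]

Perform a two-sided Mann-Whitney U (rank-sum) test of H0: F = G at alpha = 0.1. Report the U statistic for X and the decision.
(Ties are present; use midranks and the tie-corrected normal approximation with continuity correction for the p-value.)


Step 1: Combine and sort all 13 observations; assign midranks.
sorted (value, group): (7,X), (10,X), (13,Y), (15,X), (15,Y), (16,X), (16,Y), (17,X), (21,X), (22,X), (26,Y), (28,X), (28,Y)
ranks: 7->1, 10->2, 13->3, 15->4.5, 15->4.5, 16->6.5, 16->6.5, 17->8, 21->9, 22->10, 26->11, 28->12.5, 28->12.5
Step 2: Rank sum for X: R1 = 1 + 2 + 4.5 + 6.5 + 8 + 9 + 10 + 12.5 = 53.5.
Step 3: U_X = R1 - n1(n1+1)/2 = 53.5 - 8*9/2 = 53.5 - 36 = 17.5.
       U_Y = n1*n2 - U_X = 40 - 17.5 = 22.5.
Step 4: Ties are present, so use the tie-corrected normal approximation (with continuity correction) for the p-value.
Step 5: p-value = 0.768770; compare to alpha = 0.1. fail to reject H0.

U_X = 17.5, p = 0.768770, fail to reject H0 at alpha = 0.1.


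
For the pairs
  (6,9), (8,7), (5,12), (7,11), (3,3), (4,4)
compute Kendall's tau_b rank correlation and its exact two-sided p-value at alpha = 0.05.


Step 1: Enumerate the 15 unordered pairs (i,j) with i<j and classify each by sign(x_j-x_i) * sign(y_j-y_i).
  (1,2):dx=+2,dy=-2->D; (1,3):dx=-1,dy=+3->D; (1,4):dx=+1,dy=+2->C; (1,5):dx=-3,dy=-6->C
  (1,6):dx=-2,dy=-5->C; (2,3):dx=-3,dy=+5->D; (2,4):dx=-1,dy=+4->D; (2,5):dx=-5,dy=-4->C
  (2,6):dx=-4,dy=-3->C; (3,4):dx=+2,dy=-1->D; (3,5):dx=-2,dy=-9->C; (3,6):dx=-1,dy=-8->C
  (4,5):dx=-4,dy=-8->C; (4,6):dx=-3,dy=-7->C; (5,6):dx=+1,dy=+1->C
Step 2: C = 10, D = 5, total pairs = 15.
Step 3: tau = (C - D)/(n(n-1)/2) = (10 - 5)/15 = 0.333333.
Step 4: Exact two-sided p-value (enumerate n! = 720 permutations of y under H0): p = 0.469444.
Step 5: alpha = 0.05. fail to reject H0.

tau_b = 0.3333 (C=10, D=5), p = 0.469444, fail to reject H0.


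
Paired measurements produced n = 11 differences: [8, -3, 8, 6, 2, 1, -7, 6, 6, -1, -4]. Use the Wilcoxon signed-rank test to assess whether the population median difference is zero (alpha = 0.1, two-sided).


Step 1: Drop any zero differences (none here) and take |d_i|.
|d| = [8, 3, 8, 6, 2, 1, 7, 6, 6, 1, 4]
Step 2: Midrank |d_i| (ties get averaged ranks).
ranks: |8|->10.5, |3|->4, |8|->10.5, |6|->7, |2|->3, |1|->1.5, |7|->9, |6|->7, |6|->7, |1|->1.5, |4|->5
Step 3: Attach original signs; sum ranks with positive sign and with negative sign.
W+ = 10.5 + 10.5 + 7 + 3 + 1.5 + 7 + 7 = 46.5
W- = 4 + 9 + 1.5 + 5 = 19.5
(Check: W+ + W- = 66 should equal n(n+1)/2 = 66.)
Step 4: Test statistic W = min(W+, W-) = 19.5.
Step 5: Ties in |d|, so use the tie-corrected normal approximation.
        E[W] = n(n+1)/4 = 11*12/4 = 33.
        Tie groups: |d|=1 (t=2), |d|=6 (t=3), |d|=8 (t=2); sum(t^3 - t) = 36.
        Var[W] = n(n+1)(2n+1)/24 - sum(t^3-t)/48 = 3036/24 - 36/48 = 125.75.
        z = (W - E[W]) / sqrt(Var[W]) = (19.5 - 33) / 11.2138 = -1.2039.
        Two-sided p = 2*Phi(z) = 0.228640.
Step 6: alpha = 0.1. fail to reject H0.

W+ = 46.5, W- = 19.5, W = min = 19.5, p = 0.228640, fail to reject H0.


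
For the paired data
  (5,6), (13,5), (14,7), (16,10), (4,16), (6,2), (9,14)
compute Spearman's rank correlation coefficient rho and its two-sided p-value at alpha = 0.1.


Step 1: Rank x and y separately (midranks; no ties here).
rank(x): 5->2, 13->5, 14->6, 16->7, 4->1, 6->3, 9->4
rank(y): 6->3, 5->2, 7->4, 10->5, 16->7, 2->1, 14->6
Step 2: d_i = R_x(i) - R_y(i); compute d_i^2.
  (2-3)^2=1, (5-2)^2=9, (6-4)^2=4, (7-5)^2=4, (1-7)^2=36, (3-1)^2=4, (4-6)^2=4
sum(d^2) = 62.
Step 3: rho = 1 - 6*62 / (7*(7^2 - 1)) = 1 - 372/336 = -0.107143.
Step 4: Under H0, t = rho * sqrt((n-2)/(1-rho^2)) = -0.2410 ~ t(5).
Step 5: Two-sided p-value from the t-distribution with 5 df = 0.819151.
Step 6: alpha = 0.1. fail to reject H0.

rho = -0.1071, p = 0.819151, fail to reject H0 at alpha = 0.1.


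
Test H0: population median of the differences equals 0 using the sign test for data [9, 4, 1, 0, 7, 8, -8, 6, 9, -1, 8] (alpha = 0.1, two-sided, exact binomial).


Step 1: Discard zero differences. Original n = 11; n_eff = number of nonzero differences = 10.
Nonzero differences (with sign): +9, +4, +1, +7, +8, -8, +6, +9, -1, +8
Step 2: Count signs: positive = 8, negative = 2.
Step 3: Under H0: P(positive) = 0.5, so the number of positives S ~ Bin(10, 0.5).
Step 4: Two-sided exact p-value = sum of Bin(10,0.5) probabilities at or below the observed probability = 0.109375.
Step 5: alpha = 0.1. fail to reject H0.

n_eff = 10, pos = 8, neg = 2, p = 0.109375, fail to reject H0.


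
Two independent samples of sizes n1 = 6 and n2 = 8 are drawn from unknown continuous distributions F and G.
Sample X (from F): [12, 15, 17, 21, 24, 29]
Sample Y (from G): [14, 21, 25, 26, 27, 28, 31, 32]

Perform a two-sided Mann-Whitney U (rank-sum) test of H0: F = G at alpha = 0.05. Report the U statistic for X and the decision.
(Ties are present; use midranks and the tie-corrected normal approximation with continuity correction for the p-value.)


Step 1: Combine and sort all 14 observations; assign midranks.
sorted (value, group): (12,X), (14,Y), (15,X), (17,X), (21,X), (21,Y), (24,X), (25,Y), (26,Y), (27,Y), (28,Y), (29,X), (31,Y), (32,Y)
ranks: 12->1, 14->2, 15->3, 17->4, 21->5.5, 21->5.5, 24->7, 25->8, 26->9, 27->10, 28->11, 29->12, 31->13, 32->14
Step 2: Rank sum for X: R1 = 1 + 3 + 4 + 5.5 + 7 + 12 = 32.5.
Step 3: U_X = R1 - n1(n1+1)/2 = 32.5 - 6*7/2 = 32.5 - 21 = 11.5.
       U_Y = n1*n2 - U_X = 48 - 11.5 = 36.5.
Step 4: Ties are present, so use the tie-corrected normal approximation (with continuity correction) for the p-value.
Step 5: p-value = 0.120926; compare to alpha = 0.05. fail to reject H0.

U_X = 11.5, p = 0.120926, fail to reject H0 at alpha = 0.05.


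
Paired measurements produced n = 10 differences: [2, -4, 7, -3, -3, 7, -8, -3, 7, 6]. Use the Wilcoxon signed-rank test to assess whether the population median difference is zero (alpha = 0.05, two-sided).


Step 1: Drop any zero differences (none here) and take |d_i|.
|d| = [2, 4, 7, 3, 3, 7, 8, 3, 7, 6]
Step 2: Midrank |d_i| (ties get averaged ranks).
ranks: |2|->1, |4|->5, |7|->8, |3|->3, |3|->3, |7|->8, |8|->10, |3|->3, |7|->8, |6|->6
Step 3: Attach original signs; sum ranks with positive sign and with negative sign.
W+ = 1 + 8 + 8 + 8 + 6 = 31
W- = 5 + 3 + 3 + 10 + 3 = 24
(Check: W+ + W- = 55 should equal n(n+1)/2 = 55.)
Step 4: Test statistic W = min(W+, W-) = 24.
Step 5: Ties in |d|, so use the tie-corrected normal approximation.
        E[W] = n(n+1)/4 = 10*11/4 = 27.5.
        Tie groups: |d|=3 (t=3), |d|=7 (t=3); sum(t^3 - t) = 48.
        Var[W] = n(n+1)(2n+1)/24 - sum(t^3-t)/48 = 2310/24 - 48/48 = 95.25.
        z = (W - E[W]) / sqrt(Var[W]) = (24 - 27.5) / 9.7596 = -0.3586.
        Two-sided p = 2*Phi(z) = 0.719879.
Step 6: alpha = 0.05. fail to reject H0.

W+ = 31, W- = 24, W = min = 24, p = 0.719879, fail to reject H0.


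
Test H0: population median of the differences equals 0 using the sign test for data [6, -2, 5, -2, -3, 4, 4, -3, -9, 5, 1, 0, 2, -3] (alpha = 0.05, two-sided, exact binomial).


Step 1: Discard zero differences. Original n = 14; n_eff = number of nonzero differences = 13.
Nonzero differences (with sign): +6, -2, +5, -2, -3, +4, +4, -3, -9, +5, +1, +2, -3
Step 2: Count signs: positive = 7, negative = 6.
Step 3: Under H0: P(positive) = 0.5, so the number of positives S ~ Bin(13, 0.5).
Step 4: Two-sided exact p-value = sum of Bin(13,0.5) probabilities at or below the observed probability = 1.000000.
Step 5: alpha = 0.05. fail to reject H0.

n_eff = 13, pos = 7, neg = 6, p = 1.000000, fail to reject H0.


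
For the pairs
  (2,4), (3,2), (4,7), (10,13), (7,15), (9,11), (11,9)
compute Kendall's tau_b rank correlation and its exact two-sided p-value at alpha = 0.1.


Step 1: Enumerate the 21 unordered pairs (i,j) with i<j and classify each by sign(x_j-x_i) * sign(y_j-y_i).
  (1,2):dx=+1,dy=-2->D; (1,3):dx=+2,dy=+3->C; (1,4):dx=+8,dy=+9->C; (1,5):dx=+5,dy=+11->C
  (1,6):dx=+7,dy=+7->C; (1,7):dx=+9,dy=+5->C; (2,3):dx=+1,dy=+5->C; (2,4):dx=+7,dy=+11->C
  (2,5):dx=+4,dy=+13->C; (2,6):dx=+6,dy=+9->C; (2,7):dx=+8,dy=+7->C; (3,4):dx=+6,dy=+6->C
  (3,5):dx=+3,dy=+8->C; (3,6):dx=+5,dy=+4->C; (3,7):dx=+7,dy=+2->C; (4,5):dx=-3,dy=+2->D
  (4,6):dx=-1,dy=-2->C; (4,7):dx=+1,dy=-4->D; (5,6):dx=+2,dy=-4->D; (5,7):dx=+4,dy=-6->D
  (6,7):dx=+2,dy=-2->D
Step 2: C = 15, D = 6, total pairs = 21.
Step 3: tau = (C - D)/(n(n-1)/2) = (15 - 6)/21 = 0.428571.
Step 4: Exact two-sided p-value (enumerate n! = 5040 permutations of y under H0): p = 0.238889.
Step 5: alpha = 0.1. fail to reject H0.

tau_b = 0.4286 (C=15, D=6), p = 0.238889, fail to reject H0.


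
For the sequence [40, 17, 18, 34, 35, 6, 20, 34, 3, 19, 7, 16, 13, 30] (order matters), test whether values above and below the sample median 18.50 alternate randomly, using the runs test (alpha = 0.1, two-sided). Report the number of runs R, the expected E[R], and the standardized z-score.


Step 1: Compute median = 18.50; label A = above, B = below.
Labels in order: ABBAABAABABBBA  (n_A = 7, n_B = 7)
Step 2: Count runs R = 9.
Step 3: Under H0 (random ordering), E[R] = 2*n_A*n_B/(n_A+n_B) + 1 = 2*7*7/14 + 1 = 8.0000.
        Var[R] = 2*n_A*n_B*(2*n_A*n_B - n_A - n_B) / ((n_A+n_B)^2 * (n_A+n_B-1)) = 8232/2548 = 3.2308.
        SD[R] = 1.7974.
Step 4: Continuity-corrected z = (R - 0.5 - E[R]) / SD[R] = (9 - 0.5 - 8.0000) / 1.7974 = 0.2782.
Step 5: Two-sided p-value via normal approximation = 2*(1 - Phi(|z|)) = 0.780879.
Step 6: alpha = 0.1. fail to reject H0.

R = 9, z = 0.2782, p = 0.780879, fail to reject H0.


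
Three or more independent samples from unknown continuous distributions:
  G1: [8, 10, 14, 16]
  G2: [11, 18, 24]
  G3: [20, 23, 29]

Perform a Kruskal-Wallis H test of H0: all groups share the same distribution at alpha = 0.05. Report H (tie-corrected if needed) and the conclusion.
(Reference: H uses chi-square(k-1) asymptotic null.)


Step 1: Combine all N = 10 observations and assign midranks.
sorted (value, group, rank): (8,G1,1), (10,G1,2), (11,G2,3), (14,G1,4), (16,G1,5), (18,G2,6), (20,G3,7), (23,G3,8), (24,G2,9), (29,G3,10)
Step 2: Sum ranks within each group.
R_1 = 12 (n_1 = 4)
R_2 = 18 (n_2 = 3)
R_3 = 25 (n_3 = 3)
Step 3: H = 12/(N(N+1)) * sum(R_i^2/n_i) - 3(N+1)
     = 12/(10*11) * (12^2/4 + 18^2/3 + 25^2/3) - 3*11
     = 0.109091 * 352.333 - 33
     = 5.436364.
Step 4: No ties, so H is used without correction.
Step 5: Under H0, H ~ chi^2(2); p-value = 0.065995.
Step 6: alpha = 0.05. fail to reject H0.

H = 5.4364, df = 2, p = 0.065995, fail to reject H0.


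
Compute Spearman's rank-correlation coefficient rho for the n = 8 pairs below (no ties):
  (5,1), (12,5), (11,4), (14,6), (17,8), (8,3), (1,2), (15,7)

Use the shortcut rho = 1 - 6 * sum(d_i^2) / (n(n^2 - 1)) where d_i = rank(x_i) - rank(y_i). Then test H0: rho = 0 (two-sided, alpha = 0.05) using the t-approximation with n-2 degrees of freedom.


Step 1: Rank x and y separately (midranks; no ties here).
rank(x): 5->2, 12->5, 11->4, 14->6, 17->8, 8->3, 1->1, 15->7
rank(y): 1->1, 5->5, 4->4, 6->6, 8->8, 3->3, 2->2, 7->7
Step 2: d_i = R_x(i) - R_y(i); compute d_i^2.
  (2-1)^2=1, (5-5)^2=0, (4-4)^2=0, (6-6)^2=0, (8-8)^2=0, (3-3)^2=0, (1-2)^2=1, (7-7)^2=0
sum(d^2) = 2.
Step 3: rho = 1 - 6*2 / (8*(8^2 - 1)) = 1 - 12/504 = 0.976190.
Step 4: Under H0, t = rho * sqrt((n-2)/(1-rho^2)) = 11.0235 ~ t(6).
Step 5: Two-sided p-value from the t-distribution with 6 df = 0.000033.
Step 6: alpha = 0.05. reject H0.

rho = 0.9762, p = 0.000033, reject H0 at alpha = 0.05.


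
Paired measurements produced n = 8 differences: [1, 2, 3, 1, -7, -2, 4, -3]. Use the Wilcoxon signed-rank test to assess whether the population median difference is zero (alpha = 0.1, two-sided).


Step 1: Drop any zero differences (none here) and take |d_i|.
|d| = [1, 2, 3, 1, 7, 2, 4, 3]
Step 2: Midrank |d_i| (ties get averaged ranks).
ranks: |1|->1.5, |2|->3.5, |3|->5.5, |1|->1.5, |7|->8, |2|->3.5, |4|->7, |3|->5.5
Step 3: Attach original signs; sum ranks with positive sign and with negative sign.
W+ = 1.5 + 3.5 + 5.5 + 1.5 + 7 = 19
W- = 8 + 3.5 + 5.5 = 17
(Check: W+ + W- = 36 should equal n(n+1)/2 = 36.)
Step 4: Test statistic W = min(W+, W-) = 17.
Step 5: Ties in |d|, so use the tie-corrected normal approximation.
        E[W] = n(n+1)/4 = 8*9/4 = 18.
        Tie groups: |d|=1 (t=2), |d|=2 (t=2), |d|=3 (t=2); sum(t^3 - t) = 18.
        Var[W] = n(n+1)(2n+1)/24 - sum(t^3-t)/48 = 1224/24 - 18/48 = 50.625.
        z = (W - E[W]) / sqrt(Var[W]) = (17 - 18) / 7.1151 = -0.1405.
        Two-sided p = 2*Phi(z) = 0.888229.
Step 6: alpha = 0.1. fail to reject H0.

W+ = 19, W- = 17, W = min = 17, p = 0.888229, fail to reject H0.


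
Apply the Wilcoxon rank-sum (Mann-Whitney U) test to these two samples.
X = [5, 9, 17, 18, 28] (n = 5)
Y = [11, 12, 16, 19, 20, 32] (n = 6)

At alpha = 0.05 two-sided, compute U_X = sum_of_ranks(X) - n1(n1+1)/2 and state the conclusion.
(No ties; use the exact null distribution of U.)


Step 1: Combine and sort all 11 observations; assign midranks.
sorted (value, group): (5,X), (9,X), (11,Y), (12,Y), (16,Y), (17,X), (18,X), (19,Y), (20,Y), (28,X), (32,Y)
ranks: 5->1, 9->2, 11->3, 12->4, 16->5, 17->6, 18->7, 19->8, 20->9, 28->10, 32->11
Step 2: Rank sum for X: R1 = 1 + 2 + 6 + 7 + 10 = 26.
Step 3: U_X = R1 - n1(n1+1)/2 = 26 - 5*6/2 = 26 - 15 = 11.
       U_Y = n1*n2 - U_X = 30 - 11 = 19.
Step 4: No ties, so the exact null distribution of U (based on enumerating the C(11,5) = 462 equally likely rank assignments) gives the two-sided p-value.
Step 5: p-value = 0.536797; compare to alpha = 0.05. fail to reject H0.

U_X = 11, p = 0.536797, fail to reject H0 at alpha = 0.05.


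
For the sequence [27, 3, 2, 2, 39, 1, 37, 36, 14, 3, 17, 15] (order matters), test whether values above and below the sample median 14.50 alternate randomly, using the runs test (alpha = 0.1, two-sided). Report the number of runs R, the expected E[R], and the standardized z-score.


Step 1: Compute median = 14.50; label A = above, B = below.
Labels in order: ABBBABAABBAA  (n_A = 6, n_B = 6)
Step 2: Count runs R = 7.
Step 3: Under H0 (random ordering), E[R] = 2*n_A*n_B/(n_A+n_B) + 1 = 2*6*6/12 + 1 = 7.0000.
        Var[R] = 2*n_A*n_B*(2*n_A*n_B - n_A - n_B) / ((n_A+n_B)^2 * (n_A+n_B-1)) = 4320/1584 = 2.7273.
        SD[R] = 1.6514.
Step 4: R = E[R], so z = 0 with no continuity correction.
Step 5: Two-sided p-value via normal approximation = 2*(1 - Phi(|z|)) = 1.000000.
Step 6: alpha = 0.1. fail to reject H0.

R = 7, z = 0.0000, p = 1.000000, fail to reject H0.


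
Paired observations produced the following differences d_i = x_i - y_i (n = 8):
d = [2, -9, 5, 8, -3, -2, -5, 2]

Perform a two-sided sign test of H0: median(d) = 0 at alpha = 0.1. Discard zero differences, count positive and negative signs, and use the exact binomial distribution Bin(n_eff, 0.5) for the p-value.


Step 1: Discard zero differences. Original n = 8; n_eff = number of nonzero differences = 8.
Nonzero differences (with sign): +2, -9, +5, +8, -3, -2, -5, +2
Step 2: Count signs: positive = 4, negative = 4.
Step 3: Under H0: P(positive) = 0.5, so the number of positives S ~ Bin(8, 0.5).
Step 4: Two-sided exact p-value = sum of Bin(8,0.5) probabilities at or below the observed probability = 1.000000.
Step 5: alpha = 0.1. fail to reject H0.

n_eff = 8, pos = 4, neg = 4, p = 1.000000, fail to reject H0.


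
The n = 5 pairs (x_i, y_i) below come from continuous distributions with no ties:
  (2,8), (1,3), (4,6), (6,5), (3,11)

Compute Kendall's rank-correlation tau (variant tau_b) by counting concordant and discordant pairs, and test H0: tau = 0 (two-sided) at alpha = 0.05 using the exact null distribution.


Step 1: Enumerate the 10 unordered pairs (i,j) with i<j and classify each by sign(x_j-x_i) * sign(y_j-y_i).
  (1,2):dx=-1,dy=-5->C; (1,3):dx=+2,dy=-2->D; (1,4):dx=+4,dy=-3->D; (1,5):dx=+1,dy=+3->C
  (2,3):dx=+3,dy=+3->C; (2,4):dx=+5,dy=+2->C; (2,5):dx=+2,dy=+8->C; (3,4):dx=+2,dy=-1->D
  (3,5):dx=-1,dy=+5->D; (4,5):dx=-3,dy=+6->D
Step 2: C = 5, D = 5, total pairs = 10.
Step 3: tau = (C - D)/(n(n-1)/2) = (5 - 5)/10 = 0.000000.
Step 4: Exact two-sided p-value (enumerate n! = 120 permutations of y under H0): p = 1.000000.
Step 5: alpha = 0.05. fail to reject H0.

tau_b = 0.0000 (C=5, D=5), p = 1.000000, fail to reject H0.


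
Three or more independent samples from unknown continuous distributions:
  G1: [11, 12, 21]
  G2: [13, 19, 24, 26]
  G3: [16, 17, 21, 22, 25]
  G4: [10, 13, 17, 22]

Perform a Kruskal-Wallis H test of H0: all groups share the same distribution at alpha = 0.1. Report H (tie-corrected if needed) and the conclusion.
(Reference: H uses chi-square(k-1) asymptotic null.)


Step 1: Combine all N = 16 observations and assign midranks.
sorted (value, group, rank): (10,G4,1), (11,G1,2), (12,G1,3), (13,G2,4.5), (13,G4,4.5), (16,G3,6), (17,G3,7.5), (17,G4,7.5), (19,G2,9), (21,G1,10.5), (21,G3,10.5), (22,G3,12.5), (22,G4,12.5), (24,G2,14), (25,G3,15), (26,G2,16)
Step 2: Sum ranks within each group.
R_1 = 15.5 (n_1 = 3)
R_2 = 43.5 (n_2 = 4)
R_3 = 51.5 (n_3 = 5)
R_4 = 25.5 (n_4 = 4)
Step 3: H = 12/(N(N+1)) * sum(R_i^2/n_i) - 3(N+1)
     = 12/(16*17) * (15.5^2/3 + 43.5^2/4 + 51.5^2/5 + 25.5^2/4) - 3*17
     = 0.044118 * 1246.16 - 51
     = 3.977574.
Step 4: Ties present; correction factor C = 1 - 24/(16^3 - 16) = 0.994118. Corrected H = 3.977574 / 0.994118 = 4.001109.
Step 5: Under H0, H ~ chi^2(3); p-value = 0.261344.
Step 6: alpha = 0.1. fail to reject H0.

H = 4.0011, df = 3, p = 0.261344, fail to reject H0.


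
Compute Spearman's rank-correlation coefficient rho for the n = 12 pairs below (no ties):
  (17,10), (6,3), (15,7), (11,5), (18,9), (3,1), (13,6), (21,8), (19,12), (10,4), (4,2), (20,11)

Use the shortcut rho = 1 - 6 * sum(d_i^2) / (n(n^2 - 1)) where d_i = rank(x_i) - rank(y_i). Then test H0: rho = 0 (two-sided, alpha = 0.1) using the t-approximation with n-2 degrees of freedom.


Step 1: Rank x and y separately (midranks; no ties here).
rank(x): 17->8, 6->3, 15->7, 11->5, 18->9, 3->1, 13->6, 21->12, 19->10, 10->4, 4->2, 20->11
rank(y): 10->10, 3->3, 7->7, 5->5, 9->9, 1->1, 6->6, 8->8, 12->12, 4->4, 2->2, 11->11
Step 2: d_i = R_x(i) - R_y(i); compute d_i^2.
  (8-10)^2=4, (3-3)^2=0, (7-7)^2=0, (5-5)^2=0, (9-9)^2=0, (1-1)^2=0, (6-6)^2=0, (12-8)^2=16, (10-12)^2=4, (4-4)^2=0, (2-2)^2=0, (11-11)^2=0
sum(d^2) = 24.
Step 3: rho = 1 - 6*24 / (12*(12^2 - 1)) = 1 - 144/1716 = 0.916084.
Step 4: Under H0, t = rho * sqrt((n-2)/(1-rho^2)) = 7.2245 ~ t(10).
Step 5: Two-sided p-value from the t-distribution with 10 df = 0.000028.
Step 6: alpha = 0.1. reject H0.

rho = 0.9161, p = 0.000028, reject H0 at alpha = 0.1.


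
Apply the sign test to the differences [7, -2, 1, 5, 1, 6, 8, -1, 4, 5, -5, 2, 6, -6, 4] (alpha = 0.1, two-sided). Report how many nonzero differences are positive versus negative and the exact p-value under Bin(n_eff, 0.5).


Step 1: Discard zero differences. Original n = 15; n_eff = number of nonzero differences = 15.
Nonzero differences (with sign): +7, -2, +1, +5, +1, +6, +8, -1, +4, +5, -5, +2, +6, -6, +4
Step 2: Count signs: positive = 11, negative = 4.
Step 3: Under H0: P(positive) = 0.5, so the number of positives S ~ Bin(15, 0.5).
Step 4: Two-sided exact p-value = sum of Bin(15,0.5) probabilities at or below the observed probability = 0.118469.
Step 5: alpha = 0.1. fail to reject H0.

n_eff = 15, pos = 11, neg = 4, p = 0.118469, fail to reject H0.


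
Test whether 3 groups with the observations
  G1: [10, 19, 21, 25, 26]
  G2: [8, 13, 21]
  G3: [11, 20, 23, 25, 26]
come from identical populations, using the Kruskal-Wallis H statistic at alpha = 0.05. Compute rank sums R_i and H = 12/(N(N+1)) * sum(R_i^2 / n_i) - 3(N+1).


Step 1: Combine all N = 13 observations and assign midranks.
sorted (value, group, rank): (8,G2,1), (10,G1,2), (11,G3,3), (13,G2,4), (19,G1,5), (20,G3,6), (21,G1,7.5), (21,G2,7.5), (23,G3,9), (25,G1,10.5), (25,G3,10.5), (26,G1,12.5), (26,G3,12.5)
Step 2: Sum ranks within each group.
R_1 = 37.5 (n_1 = 5)
R_2 = 12.5 (n_2 = 3)
R_3 = 41 (n_3 = 5)
Step 3: H = 12/(N(N+1)) * sum(R_i^2/n_i) - 3(N+1)
     = 12/(13*14) * (37.5^2/5 + 12.5^2/3 + 41^2/5) - 3*14
     = 0.065934 * 669.533 - 42
     = 2.145055.
Step 4: Ties present; correction factor C = 1 - 18/(13^3 - 13) = 0.991758. Corrected H = 2.145055 / 0.991758 = 2.162881.
Step 5: Under H0, H ~ chi^2(2); p-value = 0.339107.
Step 6: alpha = 0.05. fail to reject H0.

H = 2.1629, df = 2, p = 0.339107, fail to reject H0.


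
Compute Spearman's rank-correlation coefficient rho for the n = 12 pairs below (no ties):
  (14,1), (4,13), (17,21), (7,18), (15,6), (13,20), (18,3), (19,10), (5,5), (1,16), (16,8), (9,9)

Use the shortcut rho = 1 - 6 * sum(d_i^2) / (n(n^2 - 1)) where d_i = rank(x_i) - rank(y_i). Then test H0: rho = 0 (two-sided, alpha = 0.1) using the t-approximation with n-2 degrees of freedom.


Step 1: Rank x and y separately (midranks; no ties here).
rank(x): 14->7, 4->2, 17->10, 7->4, 15->8, 13->6, 18->11, 19->12, 5->3, 1->1, 16->9, 9->5
rank(y): 1->1, 13->8, 21->12, 18->10, 6->4, 20->11, 3->2, 10->7, 5->3, 16->9, 8->5, 9->6
Step 2: d_i = R_x(i) - R_y(i); compute d_i^2.
  (7-1)^2=36, (2-8)^2=36, (10-12)^2=4, (4-10)^2=36, (8-4)^2=16, (6-11)^2=25, (11-2)^2=81, (12-7)^2=25, (3-3)^2=0, (1-9)^2=64, (9-5)^2=16, (5-6)^2=1
sum(d^2) = 340.
Step 3: rho = 1 - 6*340 / (12*(12^2 - 1)) = 1 - 2040/1716 = -0.188811.
Step 4: Under H0, t = rho * sqrt((n-2)/(1-rho^2)) = -0.6080 ~ t(10).
Step 5: Two-sided p-value from the t-distribution with 10 df = 0.556737.
Step 6: alpha = 0.1. fail to reject H0.

rho = -0.1888, p = 0.556737, fail to reject H0 at alpha = 0.1.


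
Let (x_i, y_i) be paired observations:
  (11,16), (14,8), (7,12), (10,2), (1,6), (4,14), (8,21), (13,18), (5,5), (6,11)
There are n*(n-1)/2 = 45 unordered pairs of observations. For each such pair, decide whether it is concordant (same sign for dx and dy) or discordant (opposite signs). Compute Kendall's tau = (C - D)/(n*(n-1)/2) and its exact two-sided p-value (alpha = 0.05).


Step 1: Enumerate the 45 unordered pairs (i,j) with i<j and classify each by sign(x_j-x_i) * sign(y_j-y_i).
  (1,2):dx=+3,dy=-8->D; (1,3):dx=-4,dy=-4->C; (1,4):dx=-1,dy=-14->C; (1,5):dx=-10,dy=-10->C
  (1,6):dx=-7,dy=-2->C; (1,7):dx=-3,dy=+5->D; (1,8):dx=+2,dy=+2->C; (1,9):dx=-6,dy=-11->C
  (1,10):dx=-5,dy=-5->C; (2,3):dx=-7,dy=+4->D; (2,4):dx=-4,dy=-6->C; (2,5):dx=-13,dy=-2->C
  (2,6):dx=-10,dy=+6->D; (2,7):dx=-6,dy=+13->D; (2,8):dx=-1,dy=+10->D; (2,9):dx=-9,dy=-3->C
  (2,10):dx=-8,dy=+3->D; (3,4):dx=+3,dy=-10->D; (3,5):dx=-6,dy=-6->C; (3,6):dx=-3,dy=+2->D
  (3,7):dx=+1,dy=+9->C; (3,8):dx=+6,dy=+6->C; (3,9):dx=-2,dy=-7->C; (3,10):dx=-1,dy=-1->C
  (4,5):dx=-9,dy=+4->D; (4,6):dx=-6,dy=+12->D; (4,7):dx=-2,dy=+19->D; (4,8):dx=+3,dy=+16->C
  (4,9):dx=-5,dy=+3->D; (4,10):dx=-4,dy=+9->D; (5,6):dx=+3,dy=+8->C; (5,7):dx=+7,dy=+15->C
  (5,8):dx=+12,dy=+12->C; (5,9):dx=+4,dy=-1->D; (5,10):dx=+5,dy=+5->C; (6,7):dx=+4,dy=+7->C
  (6,8):dx=+9,dy=+4->C; (6,9):dx=+1,dy=-9->D; (6,10):dx=+2,dy=-3->D; (7,8):dx=+5,dy=-3->D
  (7,9):dx=-3,dy=-16->C; (7,10):dx=-2,dy=-10->C; (8,9):dx=-8,dy=-13->C; (8,10):dx=-7,dy=-7->C
  (9,10):dx=+1,dy=+6->C
Step 2: C = 27, D = 18, total pairs = 45.
Step 3: tau = (C - D)/(n(n-1)/2) = (27 - 18)/45 = 0.200000.
Step 4: Exact two-sided p-value (enumerate n! = 3628800 permutations of y under H0): p = 0.484313.
Step 5: alpha = 0.05. fail to reject H0.

tau_b = 0.2000 (C=27, D=18), p = 0.484313, fail to reject H0.


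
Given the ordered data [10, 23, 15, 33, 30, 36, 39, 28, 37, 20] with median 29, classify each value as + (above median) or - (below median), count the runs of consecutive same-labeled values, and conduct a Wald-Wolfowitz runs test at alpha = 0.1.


Step 1: Compute median = 29; label A = above, B = below.
Labels in order: BBBAAAABAB  (n_A = 5, n_B = 5)
Step 2: Count runs R = 5.
Step 3: Under H0 (random ordering), E[R] = 2*n_A*n_B/(n_A+n_B) + 1 = 2*5*5/10 + 1 = 6.0000.
        Var[R] = 2*n_A*n_B*(2*n_A*n_B - n_A - n_B) / ((n_A+n_B)^2 * (n_A+n_B-1)) = 2000/900 = 2.2222.
        SD[R] = 1.4907.
Step 4: Continuity-corrected z = (R + 0.5 - E[R]) / SD[R] = (5 + 0.5 - 6.0000) / 1.4907 = -0.3354.
Step 5: Two-sided p-value via normal approximation = 2*(1 - Phi(|z|)) = 0.737316.
Step 6: alpha = 0.1. fail to reject H0.

R = 5, z = -0.3354, p = 0.737316, fail to reject H0.


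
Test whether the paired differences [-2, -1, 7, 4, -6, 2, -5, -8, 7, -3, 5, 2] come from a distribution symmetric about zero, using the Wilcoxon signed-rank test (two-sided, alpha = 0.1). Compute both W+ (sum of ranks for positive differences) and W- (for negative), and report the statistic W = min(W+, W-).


Step 1: Drop any zero differences (none here) and take |d_i|.
|d| = [2, 1, 7, 4, 6, 2, 5, 8, 7, 3, 5, 2]
Step 2: Midrank |d_i| (ties get averaged ranks).
ranks: |2|->3, |1|->1, |7|->10.5, |4|->6, |6|->9, |2|->3, |5|->7.5, |8|->12, |7|->10.5, |3|->5, |5|->7.5, |2|->3
Step 3: Attach original signs; sum ranks with positive sign and with negative sign.
W+ = 10.5 + 6 + 3 + 10.5 + 7.5 + 3 = 40.5
W- = 3 + 1 + 9 + 7.5 + 12 + 5 = 37.5
(Check: W+ + W- = 78 should equal n(n+1)/2 = 78.)
Step 4: Test statistic W = min(W+, W-) = 37.5.
Step 5: Ties in |d|, so use the tie-corrected normal approximation.
        E[W] = n(n+1)/4 = 12*13/4 = 39.
        Tie groups: |d|=2 (t=3), |d|=5 (t=2), |d|=7 (t=2); sum(t^3 - t) = 36.
        Var[W] = n(n+1)(2n+1)/24 - sum(t^3-t)/48 = 3900/24 - 36/48 = 161.75.
        z = (W - E[W]) / sqrt(Var[W]) = (37.5 - 39) / 12.7181 = -0.1179.
        Two-sided p = 2*Phi(z) = 0.906113.
Step 6: alpha = 0.1. fail to reject H0.

W+ = 40.5, W- = 37.5, W = min = 37.5, p = 0.906113, fail to reject H0.


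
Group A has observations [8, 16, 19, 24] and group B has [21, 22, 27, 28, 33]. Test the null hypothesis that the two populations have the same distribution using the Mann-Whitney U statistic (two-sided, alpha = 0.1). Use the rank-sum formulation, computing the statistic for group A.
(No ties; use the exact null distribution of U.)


Step 1: Combine and sort all 9 observations; assign midranks.
sorted (value, group): (8,X), (16,X), (19,X), (21,Y), (22,Y), (24,X), (27,Y), (28,Y), (33,Y)
ranks: 8->1, 16->2, 19->3, 21->4, 22->5, 24->6, 27->7, 28->8, 33->9
Step 2: Rank sum for X: R1 = 1 + 2 + 3 + 6 = 12.
Step 3: U_X = R1 - n1(n1+1)/2 = 12 - 4*5/2 = 12 - 10 = 2.
       U_Y = n1*n2 - U_X = 20 - 2 = 18.
Step 4: No ties, so the exact null distribution of U (based on enumerating the C(9,4) = 126 equally likely rank assignments) gives the two-sided p-value.
Step 5: p-value = 0.063492; compare to alpha = 0.1. reject H0.

U_X = 2, p = 0.063492, reject H0 at alpha = 0.1.


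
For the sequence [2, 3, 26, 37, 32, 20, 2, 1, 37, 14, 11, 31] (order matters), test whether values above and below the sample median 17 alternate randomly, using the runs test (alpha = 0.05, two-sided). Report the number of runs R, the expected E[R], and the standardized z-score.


Step 1: Compute median = 17; label A = above, B = below.
Labels in order: BBAAAABBABBA  (n_A = 6, n_B = 6)
Step 2: Count runs R = 6.
Step 3: Under H0 (random ordering), E[R] = 2*n_A*n_B/(n_A+n_B) + 1 = 2*6*6/12 + 1 = 7.0000.
        Var[R] = 2*n_A*n_B*(2*n_A*n_B - n_A - n_B) / ((n_A+n_B)^2 * (n_A+n_B-1)) = 4320/1584 = 2.7273.
        SD[R] = 1.6514.
Step 4: Continuity-corrected z = (R + 0.5 - E[R]) / SD[R] = (6 + 0.5 - 7.0000) / 1.6514 = -0.3028.
Step 5: Two-sided p-value via normal approximation = 2*(1 - Phi(|z|)) = 0.762069.
Step 6: alpha = 0.05. fail to reject H0.

R = 6, z = -0.3028, p = 0.762069, fail to reject H0.


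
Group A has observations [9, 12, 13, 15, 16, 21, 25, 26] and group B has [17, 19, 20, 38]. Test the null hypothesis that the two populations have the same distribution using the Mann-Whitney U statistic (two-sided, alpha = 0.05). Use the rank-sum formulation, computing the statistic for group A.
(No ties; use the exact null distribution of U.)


Step 1: Combine and sort all 12 observations; assign midranks.
sorted (value, group): (9,X), (12,X), (13,X), (15,X), (16,X), (17,Y), (19,Y), (20,Y), (21,X), (25,X), (26,X), (38,Y)
ranks: 9->1, 12->2, 13->3, 15->4, 16->5, 17->6, 19->7, 20->8, 21->9, 25->10, 26->11, 38->12
Step 2: Rank sum for X: R1 = 1 + 2 + 3 + 4 + 5 + 9 + 10 + 11 = 45.
Step 3: U_X = R1 - n1(n1+1)/2 = 45 - 8*9/2 = 45 - 36 = 9.
       U_Y = n1*n2 - U_X = 32 - 9 = 23.
Step 4: No ties, so the exact null distribution of U (based on enumerating the C(12,8) = 495 equally likely rank assignments) gives the two-sided p-value.
Step 5: p-value = 0.282828; compare to alpha = 0.05. fail to reject H0.

U_X = 9, p = 0.282828, fail to reject H0 at alpha = 0.05.


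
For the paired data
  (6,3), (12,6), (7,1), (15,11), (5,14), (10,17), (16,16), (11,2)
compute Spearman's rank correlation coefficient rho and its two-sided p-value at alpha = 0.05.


Step 1: Rank x and y separately (midranks; no ties here).
rank(x): 6->2, 12->6, 7->3, 15->7, 5->1, 10->4, 16->8, 11->5
rank(y): 3->3, 6->4, 1->1, 11->5, 14->6, 17->8, 16->7, 2->2
Step 2: d_i = R_x(i) - R_y(i); compute d_i^2.
  (2-3)^2=1, (6-4)^2=4, (3-1)^2=4, (7-5)^2=4, (1-6)^2=25, (4-8)^2=16, (8-7)^2=1, (5-2)^2=9
sum(d^2) = 64.
Step 3: rho = 1 - 6*64 / (8*(8^2 - 1)) = 1 - 384/504 = 0.238095.
Step 4: Under H0, t = rho * sqrt((n-2)/(1-rho^2)) = 0.6005 ~ t(6).
Step 5: Two-sided p-value from the t-distribution with 6 df = 0.570156.
Step 6: alpha = 0.05. fail to reject H0.

rho = 0.2381, p = 0.570156, fail to reject H0 at alpha = 0.05.


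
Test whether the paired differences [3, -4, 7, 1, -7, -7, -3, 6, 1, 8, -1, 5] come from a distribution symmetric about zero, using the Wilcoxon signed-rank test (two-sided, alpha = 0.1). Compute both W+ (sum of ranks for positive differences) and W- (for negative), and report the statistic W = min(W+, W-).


Step 1: Drop any zero differences (none here) and take |d_i|.
|d| = [3, 4, 7, 1, 7, 7, 3, 6, 1, 8, 1, 5]
Step 2: Midrank |d_i| (ties get averaged ranks).
ranks: |3|->4.5, |4|->6, |7|->10, |1|->2, |7|->10, |7|->10, |3|->4.5, |6|->8, |1|->2, |8|->12, |1|->2, |5|->7
Step 3: Attach original signs; sum ranks with positive sign and with negative sign.
W+ = 4.5 + 10 + 2 + 8 + 2 + 12 + 7 = 45.5
W- = 6 + 10 + 10 + 4.5 + 2 = 32.5
(Check: W+ + W- = 78 should equal n(n+1)/2 = 78.)
Step 4: Test statistic W = min(W+, W-) = 32.5.
Step 5: Ties in |d|, so use the tie-corrected normal approximation.
        E[W] = n(n+1)/4 = 12*13/4 = 39.
        Tie groups: |d|=1 (t=3), |d|=3 (t=2), |d|=7 (t=3); sum(t^3 - t) = 54.
        Var[W] = n(n+1)(2n+1)/24 - sum(t^3-t)/48 = 3900/24 - 54/48 = 161.375.
        z = (W - E[W]) / sqrt(Var[W]) = (32.5 - 39) / 12.7033 = -0.5117.
        Two-sided p = 2*Phi(z) = 0.608878.
Step 6: alpha = 0.1. fail to reject H0.

W+ = 45.5, W- = 32.5, W = min = 32.5, p = 0.608878, fail to reject H0.


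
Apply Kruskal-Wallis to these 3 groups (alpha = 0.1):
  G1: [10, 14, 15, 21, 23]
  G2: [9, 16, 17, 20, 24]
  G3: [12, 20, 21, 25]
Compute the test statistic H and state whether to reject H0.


Step 1: Combine all N = 14 observations and assign midranks.
sorted (value, group, rank): (9,G2,1), (10,G1,2), (12,G3,3), (14,G1,4), (15,G1,5), (16,G2,6), (17,G2,7), (20,G2,8.5), (20,G3,8.5), (21,G1,10.5), (21,G3,10.5), (23,G1,12), (24,G2,13), (25,G3,14)
Step 2: Sum ranks within each group.
R_1 = 33.5 (n_1 = 5)
R_2 = 35.5 (n_2 = 5)
R_3 = 36 (n_3 = 4)
Step 3: H = 12/(N(N+1)) * sum(R_i^2/n_i) - 3(N+1)
     = 12/(14*15) * (33.5^2/5 + 35.5^2/5 + 36^2/4) - 3*15
     = 0.057143 * 800.5 - 45
     = 0.742857.
Step 4: Ties present; correction factor C = 1 - 12/(14^3 - 14) = 0.995604. Corrected H = 0.742857 / 0.995604 = 0.746137.
Step 5: Under H0, H ~ chi^2(2); p-value = 0.688618.
Step 6: alpha = 0.1. fail to reject H0.

H = 0.7461, df = 2, p = 0.688618, fail to reject H0.


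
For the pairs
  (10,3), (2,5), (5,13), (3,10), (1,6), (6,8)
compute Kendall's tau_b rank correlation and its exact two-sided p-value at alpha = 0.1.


Step 1: Enumerate the 15 unordered pairs (i,j) with i<j and classify each by sign(x_j-x_i) * sign(y_j-y_i).
  (1,2):dx=-8,dy=+2->D; (1,3):dx=-5,dy=+10->D; (1,4):dx=-7,dy=+7->D; (1,5):dx=-9,dy=+3->D
  (1,6):dx=-4,dy=+5->D; (2,3):dx=+3,dy=+8->C; (2,4):dx=+1,dy=+5->C; (2,5):dx=-1,dy=+1->D
  (2,6):dx=+4,dy=+3->C; (3,4):dx=-2,dy=-3->C; (3,5):dx=-4,dy=-7->C; (3,6):dx=+1,dy=-5->D
  (4,5):dx=-2,dy=-4->C; (4,6):dx=+3,dy=-2->D; (5,6):dx=+5,dy=+2->C
Step 2: C = 7, D = 8, total pairs = 15.
Step 3: tau = (C - D)/(n(n-1)/2) = (7 - 8)/15 = -0.066667.
Step 4: Exact two-sided p-value (enumerate n! = 720 permutations of y under H0): p = 1.000000.
Step 5: alpha = 0.1. fail to reject H0.

tau_b = -0.0667 (C=7, D=8), p = 1.000000, fail to reject H0.
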